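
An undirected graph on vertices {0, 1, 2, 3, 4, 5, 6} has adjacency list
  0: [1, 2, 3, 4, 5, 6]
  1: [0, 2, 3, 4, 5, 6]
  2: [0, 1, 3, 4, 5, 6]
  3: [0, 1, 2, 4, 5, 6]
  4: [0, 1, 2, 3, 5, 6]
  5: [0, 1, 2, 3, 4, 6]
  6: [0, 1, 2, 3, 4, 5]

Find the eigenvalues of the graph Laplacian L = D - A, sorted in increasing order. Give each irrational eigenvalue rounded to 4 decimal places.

Each diagonal entry of L is the vertex degree and each off-diagonal entry is -1 where an edge is present, 0 otherwise; in the order [0, 1, 2, 3, 4, 5, 6] the diagonal is [6, 6, 6, 6, 6, 6, 6]. L is symmetric positive semidefinite, so every eigenvalue is real and nonnegative. The eigenvalues sum to 42, which equals trace(L) = 2|E|.

[0, 7, 7, 7, 7, 7, 7]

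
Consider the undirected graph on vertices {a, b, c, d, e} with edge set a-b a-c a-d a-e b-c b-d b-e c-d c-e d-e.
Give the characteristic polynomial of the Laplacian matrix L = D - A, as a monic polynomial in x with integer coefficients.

Reading degrees in the order [a, b, c, d, e] gives [4, 4, 4, 4, 4]; set D = diag(4, 4, 4, 4, 4) and form L = D - A. Computing det(xI - L) by cofactor expansion (or equivalently via sum-over-permutations) gives x^5 - 20x^4 + 150x^3 - 500x^2 + 625x. The constant term is 0 because L is singular (the all-ones vector lies in its kernel).

x^5 - 20x^4 + 150x^3 - 500x^2 + 625x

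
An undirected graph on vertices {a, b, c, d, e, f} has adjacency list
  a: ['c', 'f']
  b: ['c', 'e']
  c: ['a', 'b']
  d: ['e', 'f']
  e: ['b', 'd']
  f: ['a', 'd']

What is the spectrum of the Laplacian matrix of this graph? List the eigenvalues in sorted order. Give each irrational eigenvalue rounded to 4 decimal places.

Reading degrees in the order [a, b, c, d, e, f] gives [2, 2, 2, 2, 2, 2]; set D = diag(2, 2, 2, 2, 2, 2) and form L = D - A. Since every row of L sums to 0, the all-ones vector is in the kernel and 0 is an eigenvalue. There is one zero in the spectrum, matching the 1 component.

[0, 1, 1, 3, 3, 4]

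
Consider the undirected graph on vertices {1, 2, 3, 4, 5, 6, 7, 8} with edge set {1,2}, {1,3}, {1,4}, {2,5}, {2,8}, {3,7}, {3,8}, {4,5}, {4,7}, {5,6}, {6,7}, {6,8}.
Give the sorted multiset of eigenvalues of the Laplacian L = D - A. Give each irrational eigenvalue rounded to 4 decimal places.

Each diagonal entry of L is the vertex degree and each off-diagonal entry is -1 where an edge is present, 0 otherwise; in the order [1, 2, 3, 4, 5, 6, 7, 8] the diagonal is [3, 3, 3, 3, 3, 3, 3, 3]. Since every row of L sums to 0, the all-ones vector is in the kernel and 0 is an eigenvalue. By the matrix-tree theorem the graph has (1/8) * product of the nonzero eigenvalues = 384 spanning trees.

[0, 2, 2, 2, 4, 4, 4, 6]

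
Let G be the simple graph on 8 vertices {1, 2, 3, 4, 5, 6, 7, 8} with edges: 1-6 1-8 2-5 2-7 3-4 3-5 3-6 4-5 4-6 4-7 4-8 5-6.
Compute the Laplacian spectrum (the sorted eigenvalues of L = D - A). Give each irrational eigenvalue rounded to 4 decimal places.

[0, 0.8716, 1.6613, 2.5489, 2.7984, 4.5191, 5.3301, 6.2706]

Reading degrees in the order [1, 2, 3, 4, 5, 6, 7, 8] gives [2, 2, 3, 5, 4, 4, 2, 2]; set D = diag(2, 2, 3, 5, 4, 4, 2, 2) and form L = D - A. L is symmetric positive semidefinite, so every eigenvalue is real and nonnegative. The single zero eigenvalue shows the graph is connected.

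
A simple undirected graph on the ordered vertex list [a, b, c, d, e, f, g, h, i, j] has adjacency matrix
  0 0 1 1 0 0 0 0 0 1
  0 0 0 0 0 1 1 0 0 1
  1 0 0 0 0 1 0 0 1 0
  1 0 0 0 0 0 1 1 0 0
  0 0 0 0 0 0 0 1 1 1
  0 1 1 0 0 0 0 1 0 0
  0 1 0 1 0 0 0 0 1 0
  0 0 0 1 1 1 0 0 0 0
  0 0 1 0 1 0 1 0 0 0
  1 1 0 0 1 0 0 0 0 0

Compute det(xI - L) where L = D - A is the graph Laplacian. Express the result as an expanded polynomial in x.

With the vertex order [a, b, c, d, e, f, g, h, i, j], the degrees are [3, 3, 3, 3, 3, 3, 3, 3, 3, 3], giving D = diag(3, 3, 3, 3, 3, 3, 3, 3, 3, 3) and L = D - A. Computing det(xI - L) by cofactor expansion (or equivalently via sum-over-permutations) gives x^10 - 30x^9 + 390x^8 - 2880x^7 + 13305x^6 - 39882x^5 + 77640x^4 - 94800x^3 + 66000x^2 - 20000x. Since p(0) = det(-L) = 0, x divides p(x). By the matrix-tree theorem the graph has (1/10) * product of the nonzero eigenvalues = 2000 spanning trees.

x^10 - 30x^9 + 390x^8 - 2880x^7 + 13305x^6 - 39882x^5 + 77640x^4 - 94800x^3 + 66000x^2 - 20000x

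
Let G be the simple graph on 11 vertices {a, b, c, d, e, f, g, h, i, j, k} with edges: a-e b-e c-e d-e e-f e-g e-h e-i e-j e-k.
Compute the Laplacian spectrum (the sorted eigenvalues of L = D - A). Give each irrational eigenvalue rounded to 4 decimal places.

Each diagonal entry of L is the vertex degree and each off-diagonal entry is -1 where an edge is present, 0 otherwise; in the order [a, b, c, d, e, f, g, h, i, j, k] the diagonal is [1, 1, 1, 1, 10, 1, 1, 1, 1, 1, 1]. Diagonalising L (or applying a numerical eigensolver to the 11x11 matrix) gives the spectrum above. The single zero eigenvalue shows the graph is connected. The eigenvalues sum to 20, which equals trace(L) = 2|E|.

[0, 1, 1, 1, 1, 1, 1, 1, 1, 1, 11]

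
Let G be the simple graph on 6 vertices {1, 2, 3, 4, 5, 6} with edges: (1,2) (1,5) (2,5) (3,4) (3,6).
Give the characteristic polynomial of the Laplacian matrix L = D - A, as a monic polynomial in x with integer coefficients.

Each diagonal entry of L is the vertex degree and each off-diagonal entry is -1 where an edge is present, 0 otherwise; in the order [1, 2, 3, 4, 5, 6] the diagonal is [2, 2, 2, 1, 2, 1]. The eigenvalues of L are [0, 0, 1, 3, 3, 3]; the characteristic polynomial is the product of (x - lambda_i), which multiplies out to x^6 - 10x^5 + 36x^4 - 54x^3 + 27x^2. The constant term is 0 because L is singular (the all-ones vector lies in its kernel). The eigenvalues sum to 10, which equals trace(L) = 2|E|. The largest eigenvalue, 3, is at most the vertex count 6.

x^6 - 10x^5 + 36x^4 - 54x^3 + 27x^2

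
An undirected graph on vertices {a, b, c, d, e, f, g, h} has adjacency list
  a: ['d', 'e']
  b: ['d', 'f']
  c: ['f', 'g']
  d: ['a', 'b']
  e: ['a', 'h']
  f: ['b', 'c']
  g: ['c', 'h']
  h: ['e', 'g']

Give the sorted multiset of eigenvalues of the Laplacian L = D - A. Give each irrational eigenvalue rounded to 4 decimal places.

Reading degrees in the order [a, b, c, d, e, f, g, h] gives [2, 2, 2, 2, 2, 2, 2, 2]; set D = diag(2, 2, 2, 2, 2, 2, 2, 2) and form L = D - A. The multiplicity of 0 as a Laplacian eigenvalue equals the number of connected components. The eigenvalues sum to 16, which equals trace(L) = 2|E|.

[0, 0.5858, 0.5858, 2, 2, 3.4142, 3.4142, 4]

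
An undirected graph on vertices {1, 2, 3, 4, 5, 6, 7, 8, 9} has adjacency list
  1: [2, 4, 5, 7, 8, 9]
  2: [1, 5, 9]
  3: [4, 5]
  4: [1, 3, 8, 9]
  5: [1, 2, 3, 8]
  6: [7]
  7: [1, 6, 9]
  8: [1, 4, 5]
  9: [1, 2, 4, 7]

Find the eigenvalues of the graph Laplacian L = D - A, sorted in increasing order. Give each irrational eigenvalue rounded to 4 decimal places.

[0, 0.6358, 1.8073, 2.6331, 2.8683, 3.8232, 5.4032, 5.6851, 7.1441]

Reading degrees in the order [1, 2, 3, 4, 5, 6, 7, 8, 9] gives [6, 3, 2, 4, 4, 1, 3, 3, 4]; set D = diag(6, 3, 2, 4, 4, 1, 3, 3, 4) and form L = D - A. The multiplicity of 0 as a Laplacian eigenvalue equals the number of connected components. There is one zero in the spectrum, matching the 1 component.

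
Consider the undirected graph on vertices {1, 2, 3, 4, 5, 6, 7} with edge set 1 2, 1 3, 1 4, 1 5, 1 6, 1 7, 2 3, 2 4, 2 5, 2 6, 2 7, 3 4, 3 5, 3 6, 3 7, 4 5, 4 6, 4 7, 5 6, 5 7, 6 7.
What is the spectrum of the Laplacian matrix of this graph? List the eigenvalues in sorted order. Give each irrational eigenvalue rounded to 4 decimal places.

[0, 7, 7, 7, 7, 7, 7]

Reading degrees in the order [1, 2, 3, 4, 5, 6, 7] gives [6, 6, 6, 6, 6, 6, 6]; set D = diag(6, 6, 6, 6, 6, 6, 6) and form L = D - A. Since every row of L sums to 0, the all-ones vector is in the kernel and 0 is an eigenvalue.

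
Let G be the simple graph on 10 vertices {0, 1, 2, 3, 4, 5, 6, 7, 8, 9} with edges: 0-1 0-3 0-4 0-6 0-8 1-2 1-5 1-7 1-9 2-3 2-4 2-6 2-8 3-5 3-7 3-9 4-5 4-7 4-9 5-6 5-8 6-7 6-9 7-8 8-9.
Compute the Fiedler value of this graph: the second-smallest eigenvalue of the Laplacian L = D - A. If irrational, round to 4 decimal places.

5

Each diagonal entry of L is the vertex degree and each off-diagonal entry is -1 where an edge is present, 0 otherwise; in the order [0, 1, 2, 3, 4, 5, 6, 7, 8, 9] the diagonal is [5, 5, 5, 5, 5, 5, 5, 5, 5, 5]. Computing the eigenvalues of L and sorting gives [0, 5, 5, 5, 5, 5, 5, 5, 5, 10]. The Fiedler value lambda_2 = 5 is strictly positive, so the graph is connected. The eigenvalues sum to 50, which equals trace(L) = 2|E|. There is one zero in the spectrum, matching the 1 component.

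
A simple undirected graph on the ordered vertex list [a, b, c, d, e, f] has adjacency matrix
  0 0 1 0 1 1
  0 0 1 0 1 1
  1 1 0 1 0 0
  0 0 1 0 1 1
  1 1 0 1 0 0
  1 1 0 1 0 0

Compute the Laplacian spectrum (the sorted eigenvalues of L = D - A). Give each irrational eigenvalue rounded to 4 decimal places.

[0, 3, 3, 3, 3, 6]

Reading degrees in the order [a, b, c, d, e, f] gives [3, 3, 3, 3, 3, 3]; set D = diag(3, 3, 3, 3, 3, 3) and form L = D - A. Diagonalising L (or applying a numerical eigensolver to the 6x6 matrix) gives the spectrum above. The eigenvalues sum to 18, which equals trace(L) = 2|E|. There is one zero in the spectrum, matching the 1 component.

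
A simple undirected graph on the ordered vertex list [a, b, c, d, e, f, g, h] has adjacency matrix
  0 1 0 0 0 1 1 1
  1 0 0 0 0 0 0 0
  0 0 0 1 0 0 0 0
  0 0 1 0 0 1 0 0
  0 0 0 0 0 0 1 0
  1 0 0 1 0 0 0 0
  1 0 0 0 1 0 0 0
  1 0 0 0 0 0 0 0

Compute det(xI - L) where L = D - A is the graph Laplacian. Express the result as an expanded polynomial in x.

With the vertex order [a, b, c, d, e, f, g, h], the degrees are [4, 1, 1, 2, 1, 2, 2, 1], giving D = diag(4, 1, 1, 2, 1, 2, 2, 1) and L = D - A. L has integer entries, so p(x) = det(xI - L) has integer coefficients. Expanding the determinant yields x^8 - 14x^7 + 75x^6 - 198x^5 + 275x^4 - 198x^3 + 67x^2 - 8x. Since p(0) = det(-L) = 0, x divides p(x). There is one zero in the spectrum, matching the 1 component.

x^8 - 14x^7 + 75x^6 - 198x^5 + 275x^4 - 198x^3 + 67x^2 - 8x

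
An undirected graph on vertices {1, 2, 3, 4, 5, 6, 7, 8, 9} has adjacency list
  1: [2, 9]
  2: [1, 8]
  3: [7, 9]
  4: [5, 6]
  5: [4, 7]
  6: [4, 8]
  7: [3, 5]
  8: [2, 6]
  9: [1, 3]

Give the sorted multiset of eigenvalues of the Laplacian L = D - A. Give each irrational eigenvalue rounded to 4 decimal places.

Reading degrees in the order [1, 2, 3, 4, 5, 6, 7, 8, 9] gives [2, 2, 2, 2, 2, 2, 2, 2, 2]; set D = diag(2, 2, 2, 2, 2, 2, 2, 2, 2) and form L = D - A. L is symmetric positive semidefinite, so every eigenvalue is real and nonnegative. By the matrix-tree theorem the graph has (1/9) * product of the nonzero eigenvalues = 9 spanning trees.

[0, 0.4679, 0.4679, 1.6527, 1.6527, 3, 3, 3.8794, 3.8794]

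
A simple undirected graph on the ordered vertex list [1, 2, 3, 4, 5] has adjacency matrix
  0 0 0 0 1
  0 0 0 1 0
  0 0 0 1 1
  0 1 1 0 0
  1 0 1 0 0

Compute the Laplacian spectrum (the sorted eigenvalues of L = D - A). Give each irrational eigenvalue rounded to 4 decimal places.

With the vertex order [1, 2, 3, 4, 5], the degrees are [1, 1, 2, 2, 2], giving D = diag(1, 1, 2, 2, 2) and L = D - A. L is symmetric positive semidefinite, so every eigenvalue is real and nonnegative. The largest eigenvalue, 3.6180, is at most the vertex count 5.

[0, 0.3820, 1.3820, 2.6180, 3.6180]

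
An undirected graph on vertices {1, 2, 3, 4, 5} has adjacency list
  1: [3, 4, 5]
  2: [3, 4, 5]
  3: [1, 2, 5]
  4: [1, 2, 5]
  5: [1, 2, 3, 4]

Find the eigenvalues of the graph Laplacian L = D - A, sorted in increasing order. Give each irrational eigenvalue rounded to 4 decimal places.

Each diagonal entry of L is the vertex degree and each off-diagonal entry is -1 where an edge is present, 0 otherwise; in the order [1, 2, 3, 4, 5] the diagonal is [3, 3, 3, 3, 4]. L is symmetric positive semidefinite, so every eigenvalue is real and nonnegative. The eigenvalues sum to 16, which equals trace(L) = 2|E|.

[0, 3, 3, 5, 5]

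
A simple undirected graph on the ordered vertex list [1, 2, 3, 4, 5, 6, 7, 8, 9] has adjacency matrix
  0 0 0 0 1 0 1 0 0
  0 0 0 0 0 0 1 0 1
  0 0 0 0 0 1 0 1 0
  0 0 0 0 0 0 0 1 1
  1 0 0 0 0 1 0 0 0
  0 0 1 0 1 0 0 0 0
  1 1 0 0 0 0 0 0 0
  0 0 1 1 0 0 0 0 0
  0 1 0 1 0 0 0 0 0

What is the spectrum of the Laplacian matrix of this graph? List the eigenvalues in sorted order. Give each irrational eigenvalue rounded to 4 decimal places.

With the vertex order [1, 2, 3, 4, 5, 6, 7, 8, 9], the degrees are [2, 2, 2, 2, 2, 2, 2, 2, 2], giving D = diag(2, 2, 2, 2, 2, 2, 2, 2, 2) and L = D - A. L is symmetric positive semidefinite, so every eigenvalue is real and nonnegative. The eigenvalues sum to 18, which equals trace(L) = 2|E|.

[0, 0.4679, 0.4679, 1.6527, 1.6527, 3, 3, 3.8794, 3.8794]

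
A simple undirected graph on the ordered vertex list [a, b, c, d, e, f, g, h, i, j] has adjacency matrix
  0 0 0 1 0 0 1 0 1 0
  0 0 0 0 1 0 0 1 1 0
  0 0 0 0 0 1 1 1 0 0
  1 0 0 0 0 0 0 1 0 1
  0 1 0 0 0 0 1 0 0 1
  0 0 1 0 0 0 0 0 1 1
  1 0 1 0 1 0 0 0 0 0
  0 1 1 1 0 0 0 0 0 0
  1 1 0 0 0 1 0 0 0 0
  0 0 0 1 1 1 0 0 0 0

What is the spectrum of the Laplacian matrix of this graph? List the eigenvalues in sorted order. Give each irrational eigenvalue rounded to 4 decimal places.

[0, 2, 2, 2, 2, 2, 5, 5, 5, 5]

With the vertex order [a, b, c, d, e, f, g, h, i, j], the degrees are [3, 3, 3, 3, 3, 3, 3, 3, 3, 3], giving D = diag(3, 3, 3, 3, 3, 3, 3, 3, 3, 3) and L = D - A. L is symmetric positive semidefinite, so every eigenvalue is real and nonnegative. By the matrix-tree theorem the graph has (1/10) * product of the nonzero eigenvalues = 2000 spanning trees.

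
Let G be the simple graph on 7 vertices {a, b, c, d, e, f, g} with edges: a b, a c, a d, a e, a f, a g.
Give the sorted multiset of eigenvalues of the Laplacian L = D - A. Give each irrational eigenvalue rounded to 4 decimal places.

[0, 1, 1, 1, 1, 1, 7]

With the vertex order [a, b, c, d, e, f, g], the degrees are [6, 1, 1, 1, 1, 1, 1], giving D = diag(6, 1, 1, 1, 1, 1, 1) and L = D - A. L is symmetric positive semidefinite, so every eigenvalue is real and nonnegative. The eigenvalues sum to 12, which equals trace(L) = 2|E|.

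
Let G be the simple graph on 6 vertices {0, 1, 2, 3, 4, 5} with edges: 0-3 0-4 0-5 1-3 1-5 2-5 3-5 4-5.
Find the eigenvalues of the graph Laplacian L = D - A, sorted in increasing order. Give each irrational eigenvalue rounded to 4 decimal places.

[0, 1, 1.5858, 3, 4.4142, 6]

Reading degrees in the order [0, 1, 2, 3, 4, 5] gives [3, 2, 1, 3, 2, 5]; set D = diag(3, 2, 1, 3, 2, 5) and form L = D - A. The multiplicity of 0 as a Laplacian eigenvalue equals the number of connected components.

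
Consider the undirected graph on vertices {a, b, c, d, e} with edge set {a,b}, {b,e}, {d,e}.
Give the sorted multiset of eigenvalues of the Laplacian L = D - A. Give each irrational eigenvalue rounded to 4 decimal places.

[0, 0, 0.5858, 2, 3.4142]

Each diagonal entry of L is the vertex degree and each off-diagonal entry is -1 where an edge is present, 0 otherwise; in the order [a, b, c, d, e] the diagonal is [1, 2, 0, 1, 2]. L is symmetric positive semidefinite, so every eigenvalue is real and nonnegative. The 2 zero eigenvalues correspond to the 2 connected components. There are 2 zeros in the spectrum, matching the 2 components.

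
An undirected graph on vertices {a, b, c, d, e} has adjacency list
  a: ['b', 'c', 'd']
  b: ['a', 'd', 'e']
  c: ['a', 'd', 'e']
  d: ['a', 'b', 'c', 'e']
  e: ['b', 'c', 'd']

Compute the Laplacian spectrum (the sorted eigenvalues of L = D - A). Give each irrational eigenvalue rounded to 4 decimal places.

Reading degrees in the order [a, b, c, d, e] gives [3, 3, 3, 4, 3]; set D = diag(3, 3, 3, 4, 3) and form L = D - A. L is symmetric positive semidefinite, so every eigenvalue is real and nonnegative. The single zero eigenvalue shows the graph is connected. There is one zero in the spectrum, matching the 1 component.

[0, 3, 3, 5, 5]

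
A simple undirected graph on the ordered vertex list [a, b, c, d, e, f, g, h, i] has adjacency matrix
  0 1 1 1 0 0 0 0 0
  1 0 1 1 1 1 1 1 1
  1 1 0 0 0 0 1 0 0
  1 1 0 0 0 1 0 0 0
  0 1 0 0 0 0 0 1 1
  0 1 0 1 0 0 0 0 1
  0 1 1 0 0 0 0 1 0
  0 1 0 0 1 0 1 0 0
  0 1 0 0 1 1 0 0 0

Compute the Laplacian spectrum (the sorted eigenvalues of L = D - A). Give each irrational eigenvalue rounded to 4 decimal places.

[0, 1.5858, 1.5858, 3, 3, 4.4142, 4.4142, 5, 9]

With the vertex order [a, b, c, d, e, f, g, h, i], the degrees are [3, 8, 3, 3, 3, 3, 3, 3, 3], giving D = diag(3, 8, 3, 3, 3, 3, 3, 3, 3) and L = D - A. L is symmetric positive semidefinite, so every eigenvalue is real and nonnegative. By the matrix-tree theorem the graph has (1/9) * product of the nonzero eigenvalues = 2205 spanning trees.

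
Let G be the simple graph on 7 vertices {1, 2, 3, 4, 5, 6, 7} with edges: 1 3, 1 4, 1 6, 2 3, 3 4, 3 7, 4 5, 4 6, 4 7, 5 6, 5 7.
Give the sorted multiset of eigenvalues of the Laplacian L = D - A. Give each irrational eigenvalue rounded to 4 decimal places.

[0, 0.8493, 2.3820, 2.8632, 4.6180, 5.2091, 6.0783]

With the vertex order [1, 2, 3, 4, 5, 6, 7], the degrees are [3, 1, 4, 5, 3, 3, 3], giving D = diag(3, 1, 4, 5, 3, 3, 3) and L = D - A. Since every row of L sums to 0, the all-ones vector is in the kernel and 0 is an eigenvalue. The single zero eigenvalue shows the graph is connected. There is one zero in the spectrum, matching the 1 component. The largest eigenvalue, 6.0783, is at most the vertex count 7.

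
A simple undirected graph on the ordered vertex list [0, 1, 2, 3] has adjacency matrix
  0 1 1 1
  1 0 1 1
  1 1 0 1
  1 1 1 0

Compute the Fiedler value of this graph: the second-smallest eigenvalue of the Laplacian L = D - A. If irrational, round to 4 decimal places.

4

Each diagonal entry of L is the vertex degree and each off-diagonal entry is -1 where an edge is present, 0 otherwise; in the order [0, 1, 2, 3] the diagonal is [3, 3, 3, 3]. Computing the eigenvalues of L and sorting gives [0, 4, 4, 4]. The Fiedler value lambda_2 = 4 is strictly positive, so the graph is connected. The eigenvalues sum to 12, which equals trace(L) = 2|E|.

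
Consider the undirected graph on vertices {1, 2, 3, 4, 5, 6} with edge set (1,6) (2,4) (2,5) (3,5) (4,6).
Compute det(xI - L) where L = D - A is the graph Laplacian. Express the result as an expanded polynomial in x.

x^6 - 10x^5 + 36x^4 - 56x^3 + 35x^2 - 6x

Reading degrees in the order [1, 2, 3, 4, 5, 6] gives [1, 2, 1, 2, 2, 2]; set D = diag(1, 2, 1, 2, 2, 2) and form L = D - A. Computing det(xI - L) by cofactor expansion (or equivalently via sum-over-permutations) gives x^6 - 10x^5 + 36x^4 - 56x^3 + 35x^2 - 6x. Since p(0) = det(-L) = 0, x divides p(x). The largest eigenvalue, 3.7321, is at most the vertex count 6. There is one zero in the spectrum, matching the 1 component.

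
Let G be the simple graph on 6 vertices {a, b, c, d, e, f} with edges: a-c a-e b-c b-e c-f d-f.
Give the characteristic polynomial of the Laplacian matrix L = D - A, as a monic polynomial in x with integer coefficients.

Each diagonal entry of L is the vertex degree and each off-diagonal entry is -1 where an edge is present, 0 otherwise; in the order [a, b, c, d, e, f] the diagonal is [2, 2, 3, 1, 2, 2]. L has integer entries, so p(x) = det(xI - L) has integer coefficients. Expanding the determinant yields x^6 - 12x^5 + 53x^4 - 106x^3 + 92x^2 - 24x. The coefficient of x^5 equals -trace(L) = -12, matching the sum of degrees. The largest eigenvalue, 4.5616, is at most the vertex count 6.

x^6 - 12x^5 + 53x^4 - 106x^3 + 92x^2 - 24x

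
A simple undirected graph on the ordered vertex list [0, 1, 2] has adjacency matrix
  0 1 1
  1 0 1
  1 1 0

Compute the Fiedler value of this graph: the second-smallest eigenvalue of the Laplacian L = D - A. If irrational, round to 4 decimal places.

3

Reading degrees in the order [0, 1, 2] gives [2, 2, 2]; set D = diag(2, 2, 2) and form L = D - A. Computing the eigenvalues of L and sorting gives [0, 3, 3]. The Fiedler value lambda_2 = 3 is strictly positive, so the graph is connected. There is one zero in the spectrum, matching the 1 component. The eigenvalues sum to 6, which equals trace(L) = 2|E|.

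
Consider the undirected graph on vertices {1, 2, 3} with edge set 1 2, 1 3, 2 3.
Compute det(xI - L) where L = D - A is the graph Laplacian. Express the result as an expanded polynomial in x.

x^3 - 6x^2 + 9x

Reading degrees in the order [1, 2, 3] gives [2, 2, 2]; set D = diag(2, 2, 2) and form L = D - A. L has integer entries, so p(x) = det(xI - L) has integer coefficients. Expanding the determinant yields x^3 - 6x^2 + 9x. The coefficient of x^2 equals -trace(L) = -6, matching the sum of degrees. The largest eigenvalue, 3, is at most the vertex count 3.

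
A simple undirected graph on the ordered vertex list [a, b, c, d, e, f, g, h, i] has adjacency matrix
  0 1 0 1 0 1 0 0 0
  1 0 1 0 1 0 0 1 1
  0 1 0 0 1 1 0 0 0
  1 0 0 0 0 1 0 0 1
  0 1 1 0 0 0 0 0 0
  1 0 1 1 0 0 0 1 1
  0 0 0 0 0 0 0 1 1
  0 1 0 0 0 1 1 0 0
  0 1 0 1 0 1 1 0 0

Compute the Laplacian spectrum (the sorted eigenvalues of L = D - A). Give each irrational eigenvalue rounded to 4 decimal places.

[0, 1.1518, 1.5858, 3, 3.4184, 3.7449, 4.4142, 5.4736, 7.2114]

Reading degrees in the order [a, b, c, d, e, f, g, h, i] gives [3, 5, 3, 3, 2, 5, 2, 3, 4]; set D = diag(3, 5, 3, 3, 2, 5, 2, 3, 4) and form L = D - A. Diagonalising L (or applying a numerical eigensolver to the 9x9 matrix) gives the spectrum above. The largest eigenvalue, 7.2114, is at most the vertex count 9. There is one zero in the spectrum, matching the 1 component.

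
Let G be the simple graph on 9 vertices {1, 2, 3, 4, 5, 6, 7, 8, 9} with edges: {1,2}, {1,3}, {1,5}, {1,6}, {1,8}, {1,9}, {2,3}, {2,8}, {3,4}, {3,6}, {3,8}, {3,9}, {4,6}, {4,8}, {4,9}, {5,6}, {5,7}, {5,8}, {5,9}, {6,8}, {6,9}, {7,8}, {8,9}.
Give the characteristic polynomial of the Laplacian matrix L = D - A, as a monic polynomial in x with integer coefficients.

Each diagonal entry of L is the vertex degree and each off-diagonal entry is -1 where an edge is present, 0 otherwise; in the order [1, 2, 3, 4, 5, 6, 7, 8, 9] the diagonal is [6, 3, 6, 4, 5, 6, 2, 8, 6]. L has integer entries, so p(x) = det(xI - L) has integer coefficients. Expanding the determinant yields x^9 - 46x^8 + 904x^7 - 9882x^6 + 65464x^5 - 267814x^4 + 656824x^3 - 876626x^2 + 483399x. The constant term is 0 because L is singular (the all-ones vector lies in its kernel). There is one zero in the spectrum, matching the 1 component.

x^9 - 46x^8 + 904x^7 - 9882x^6 + 65464x^5 - 267814x^4 + 656824x^3 - 876626x^2 + 483399x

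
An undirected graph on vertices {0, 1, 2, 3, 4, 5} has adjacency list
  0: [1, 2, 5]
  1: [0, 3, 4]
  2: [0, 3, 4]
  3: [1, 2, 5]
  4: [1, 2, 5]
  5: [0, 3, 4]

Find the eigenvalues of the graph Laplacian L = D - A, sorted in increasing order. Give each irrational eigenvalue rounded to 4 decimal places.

With the vertex order [0, 1, 2, 3, 4, 5], the degrees are [3, 3, 3, 3, 3, 3], giving D = diag(3, 3, 3, 3, 3, 3) and L = D - A. L is symmetric positive semidefinite, so every eigenvalue is real and nonnegative. The single zero eigenvalue shows the graph is connected. By the matrix-tree theorem the graph has (1/6) * product of the nonzero eigenvalues = 81 spanning trees. The largest eigenvalue, 6, is at most the vertex count 6.

[0, 3, 3, 3, 3, 6]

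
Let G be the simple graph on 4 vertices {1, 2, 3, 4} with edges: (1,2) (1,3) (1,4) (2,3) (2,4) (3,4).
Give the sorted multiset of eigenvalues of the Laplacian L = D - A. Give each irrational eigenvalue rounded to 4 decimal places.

With the vertex order [1, 2, 3, 4], the degrees are [3, 3, 3, 3], giving D = diag(3, 3, 3, 3) and L = D - A. Since every row of L sums to 0, the all-ones vector is in the kernel and 0 is an eigenvalue. The eigenvalues sum to 12, which equals trace(L) = 2|E|.

[0, 4, 4, 4]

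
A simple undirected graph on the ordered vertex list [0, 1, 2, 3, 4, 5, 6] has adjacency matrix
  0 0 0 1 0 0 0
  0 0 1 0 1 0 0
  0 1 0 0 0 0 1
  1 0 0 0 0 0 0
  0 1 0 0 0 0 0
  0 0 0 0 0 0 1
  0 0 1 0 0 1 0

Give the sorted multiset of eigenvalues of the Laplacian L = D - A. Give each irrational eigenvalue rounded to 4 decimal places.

Reading degrees in the order [0, 1, 2, 3, 4, 5, 6] gives [1, 2, 2, 1, 1, 1, 2]; set D = diag(1, 2, 2, 1, 1, 1, 2) and form L = D - A. The multiplicity of 0 as a Laplacian eigenvalue equals the number of connected components. The 2 zero eigenvalues correspond to the 2 connected components. There are 2 zeros in the spectrum, matching the 2 components. The largest eigenvalue, 3.6180, is at most the vertex count 7.

[0, 0, 0.3820, 1.3820, 2, 2.6180, 3.6180]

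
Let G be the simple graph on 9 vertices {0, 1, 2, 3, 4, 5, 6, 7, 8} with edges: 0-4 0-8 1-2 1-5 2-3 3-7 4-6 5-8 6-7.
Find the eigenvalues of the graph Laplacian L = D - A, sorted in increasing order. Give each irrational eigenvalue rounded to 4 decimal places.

[0, 0.4679, 0.4679, 1.6527, 1.6527, 3, 3, 3.8794, 3.8794]

Each diagonal entry of L is the vertex degree and each off-diagonal entry is -1 where an edge is present, 0 otherwise; in the order [0, 1, 2, 3, 4, 5, 6, 7, 8] the diagonal is [2, 2, 2, 2, 2, 2, 2, 2, 2]. Diagonalising L (or applying a numerical eigensolver to the 9x9 matrix) gives the spectrum above. The largest eigenvalue, 3.8794, is at most the vertex count 9. The eigenvalues sum to 18, which equals trace(L) = 2|E|.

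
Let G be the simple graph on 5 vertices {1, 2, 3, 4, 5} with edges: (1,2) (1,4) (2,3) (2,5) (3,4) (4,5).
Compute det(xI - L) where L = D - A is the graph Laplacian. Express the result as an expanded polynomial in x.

x^5 - 12x^4 + 51x^3 - 92x^2 + 60x

With the vertex order [1, 2, 3, 4, 5], the degrees are [2, 3, 2, 3, 2], giving D = diag(2, 3, 2, 3, 2) and L = D - A. The eigenvalues of L are [0, 2, 2, 3, 5]; the characteristic polynomial is the product of (x - lambda_i), which multiplies out to x^5 - 12x^4 + 51x^3 - 92x^2 + 60x. The constant term is 0 because L is singular (the all-ones vector lies in its kernel).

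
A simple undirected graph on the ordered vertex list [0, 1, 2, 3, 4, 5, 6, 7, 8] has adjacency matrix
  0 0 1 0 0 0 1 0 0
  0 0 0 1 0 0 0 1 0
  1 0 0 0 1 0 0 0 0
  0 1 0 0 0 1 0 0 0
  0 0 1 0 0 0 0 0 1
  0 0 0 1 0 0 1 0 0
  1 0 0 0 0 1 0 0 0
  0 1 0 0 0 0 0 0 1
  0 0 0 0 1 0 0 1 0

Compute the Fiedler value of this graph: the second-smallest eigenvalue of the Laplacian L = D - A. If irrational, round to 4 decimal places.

Reading degrees in the order [0, 1, 2, 3, 4, 5, 6, 7, 8] gives [2, 2, 2, 2, 2, 2, 2, 2, 2]; set D = diag(2, 2, 2, 2, 2, 2, 2, 2, 2) and form L = D - A. Computing the eigenvalues of L and sorting gives [0, 0.4679, 0.4679, 1.6527, 1.6527, 3, 3, 3.8794, 3.8794]. The Fiedler value lambda_2 = 0.4679 is strictly positive, so the graph is connected.

0.4679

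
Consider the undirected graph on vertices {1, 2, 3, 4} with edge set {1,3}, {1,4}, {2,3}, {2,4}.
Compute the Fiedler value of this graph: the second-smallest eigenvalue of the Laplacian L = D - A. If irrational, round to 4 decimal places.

With the vertex order [1, 2, 3, 4], the degrees are [2, 2, 2, 2], giving D = diag(2, 2, 2, 2) and L = D - A. The smallest Laplacian eigenvalue is always 0. The next one, lambda_2 = 2, measures how hard the graph is to disconnect: larger values mean better connectivity. There is one zero in the spectrum, matching the 1 component.

2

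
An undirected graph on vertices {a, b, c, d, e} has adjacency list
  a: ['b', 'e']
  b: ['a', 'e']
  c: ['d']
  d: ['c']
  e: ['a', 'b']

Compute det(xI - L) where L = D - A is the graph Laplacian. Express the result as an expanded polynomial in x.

x^5 - 8x^4 + 21x^3 - 18x^2

With the vertex order [a, b, c, d, e], the degrees are [2, 2, 1, 1, 2], giving D = diag(2, 2, 1, 1, 2) and L = D - A. L has integer entries, so p(x) = det(xI - L) has integer coefficients. Expanding the determinant yields x^5 - 8x^4 + 21x^3 - 18x^2. The coefficient of x^4 equals -trace(L) = -8, matching the sum of degrees.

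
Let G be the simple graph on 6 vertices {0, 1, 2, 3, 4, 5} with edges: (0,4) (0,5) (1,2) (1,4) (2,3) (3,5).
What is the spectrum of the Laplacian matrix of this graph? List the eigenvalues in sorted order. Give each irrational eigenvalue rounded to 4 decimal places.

[0, 1, 1, 3, 3, 4]

With the vertex order [0, 1, 2, 3, 4, 5], the degrees are [2, 2, 2, 2, 2, 2], giving D = diag(2, 2, 2, 2, 2, 2) and L = D - A. L is symmetric positive semidefinite, so every eigenvalue is real and nonnegative. The largest eigenvalue, 4, is at most the vertex count 6. The eigenvalues sum to 12, which equals trace(L) = 2|E|.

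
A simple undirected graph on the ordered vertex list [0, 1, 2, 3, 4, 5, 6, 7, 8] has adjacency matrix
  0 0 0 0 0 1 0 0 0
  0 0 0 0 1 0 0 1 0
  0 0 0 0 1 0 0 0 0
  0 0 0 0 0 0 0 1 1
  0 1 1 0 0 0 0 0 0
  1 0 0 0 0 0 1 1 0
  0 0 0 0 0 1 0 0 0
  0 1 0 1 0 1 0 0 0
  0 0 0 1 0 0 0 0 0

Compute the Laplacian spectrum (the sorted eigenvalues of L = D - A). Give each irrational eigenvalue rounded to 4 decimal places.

Each diagonal entry of L is the vertex degree and each off-diagonal entry is -1 where an edge is present, 0 otherwise; in the order [0, 1, 2, 3, 4, 5, 6, 7, 8] the diagonal is [1, 2, 1, 2, 2, 3, 1, 3, 1]. L is symmetric positive semidefinite, so every eigenvalue is real and nonnegative. There is one zero in the spectrum, matching the 1 component. The largest eigenvalue, 4.7049, is at most the vertex count 9.

[0, 0.2217, 0.3327, 1, 1.1923, 2.1071, 3, 3.4413, 4.7049]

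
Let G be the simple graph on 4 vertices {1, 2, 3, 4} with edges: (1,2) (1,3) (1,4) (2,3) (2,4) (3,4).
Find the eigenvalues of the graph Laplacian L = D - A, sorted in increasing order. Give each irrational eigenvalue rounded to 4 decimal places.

With the vertex order [1, 2, 3, 4], the degrees are [3, 3, 3, 3], giving D = diag(3, 3, 3, 3) and L = D - A. Since every row of L sums to 0, the all-ones vector is in the kernel and 0 is an eigenvalue. The single zero eigenvalue shows the graph is connected. The eigenvalues sum to 12, which equals trace(L) = 2|E|. By the matrix-tree theorem the graph has (1/4) * product of the nonzero eigenvalues = 16 spanning trees.

[0, 4, 4, 4]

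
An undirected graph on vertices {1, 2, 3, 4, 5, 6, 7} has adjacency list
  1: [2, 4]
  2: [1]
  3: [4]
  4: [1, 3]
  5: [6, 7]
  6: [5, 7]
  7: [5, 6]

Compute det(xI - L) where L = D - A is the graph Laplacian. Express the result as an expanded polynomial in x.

With the vertex order [1, 2, 3, 4, 5, 6, 7], the degrees are [2, 1, 1, 2, 2, 2, 2], giving D = diag(2, 1, 1, 2, 2, 2, 2) and L = D - A. Computing det(xI - L) by cofactor expansion (or equivalently via sum-over-permutations) gives x^7 - 12x^6 + 55x^5 - 118x^4 + 114x^3 - 36x^2. Since p(0) = det(-L) = 0, x divides p(x). There are 2 zeros in the spectrum, matching the 2 components. The eigenvalues sum to 12, which equals trace(L) = 2|E|.

x^7 - 12x^6 + 55x^5 - 118x^4 + 114x^3 - 36x^2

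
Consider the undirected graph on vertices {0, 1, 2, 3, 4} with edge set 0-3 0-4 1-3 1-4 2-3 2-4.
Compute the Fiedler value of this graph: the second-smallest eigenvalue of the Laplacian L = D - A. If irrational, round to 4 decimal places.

2

Reading degrees in the order [0, 1, 2, 3, 4] gives [2, 2, 2, 3, 3]; set D = diag(2, 2, 2, 3, 3) and form L = D - A. The sorted Laplacian eigenvalues are [0, 2, 2, 3, 5]; the algebraic connectivity is the second entry, 2. The largest eigenvalue, 5, is at most the vertex count 5. The eigenvalues sum to 12, which equals trace(L) = 2|E|.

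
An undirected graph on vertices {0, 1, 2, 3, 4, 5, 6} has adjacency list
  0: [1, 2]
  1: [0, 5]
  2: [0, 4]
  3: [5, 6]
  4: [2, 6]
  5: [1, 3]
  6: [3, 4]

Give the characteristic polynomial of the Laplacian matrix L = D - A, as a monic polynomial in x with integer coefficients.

x^7 - 14x^6 + 77x^5 - 210x^4 + 294x^3 - 196x^2 + 49x

With the vertex order [0, 1, 2, 3, 4, 5, 6], the degrees are [2, 2, 2, 2, 2, 2, 2], giving D = diag(2, 2, 2, 2, 2, 2, 2) and L = D - A. Computing det(xI - L) by cofactor expansion (or equivalently via sum-over-permutations) gives x^7 - 14x^6 + 77x^5 - 210x^4 + 294x^3 - 196x^2 + 49x. Since p(0) = det(-L) = 0, x divides p(x). There is one zero in the spectrum, matching the 1 component.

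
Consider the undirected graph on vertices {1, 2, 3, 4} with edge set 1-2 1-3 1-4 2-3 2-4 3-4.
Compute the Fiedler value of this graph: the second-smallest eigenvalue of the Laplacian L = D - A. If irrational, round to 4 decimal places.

4

Reading degrees in the order [1, 2, 3, 4] gives [3, 3, 3, 3]; set D = diag(3, 3, 3, 3) and form L = D - A. The sorted Laplacian eigenvalues are [0, 4, 4, 4]; the algebraic connectivity is the second entry, 4.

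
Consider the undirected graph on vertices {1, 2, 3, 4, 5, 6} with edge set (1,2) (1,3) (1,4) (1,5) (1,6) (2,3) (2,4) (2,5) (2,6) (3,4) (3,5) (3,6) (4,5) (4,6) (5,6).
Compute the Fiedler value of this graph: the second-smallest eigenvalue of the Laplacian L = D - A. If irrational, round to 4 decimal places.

Each diagonal entry of L is the vertex degree and each off-diagonal entry is -1 where an edge is present, 0 otherwise; in the order [1, 2, 3, 4, 5, 6] the diagonal is [5, 5, 5, 5, 5, 5]. Computing the eigenvalues of L and sorting gives [0, 6, 6, 6, 6, 6]. The Fiedler value lambda_2 = 6 is strictly positive, so the graph is connected. There is one zero in the spectrum, matching the 1 component.

6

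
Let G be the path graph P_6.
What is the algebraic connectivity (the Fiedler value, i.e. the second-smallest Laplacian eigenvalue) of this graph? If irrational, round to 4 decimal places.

The graph has 6 vertices and degree multiset [2, 2, 2, 2, 1, 1]; D is the diagonal matrix of degrees and L = D - A. Computing the eigenvalues of L and sorting gives [0, 0.2679, 1, 2, 3, 3.7321]. The Fiedler value lambda_2 = 0.2679 is strictly positive, so the graph is connected. The largest eigenvalue, 3.7321, is at most the vertex count 6. There is one zero in the spectrum, matching the 1 component.

0.2679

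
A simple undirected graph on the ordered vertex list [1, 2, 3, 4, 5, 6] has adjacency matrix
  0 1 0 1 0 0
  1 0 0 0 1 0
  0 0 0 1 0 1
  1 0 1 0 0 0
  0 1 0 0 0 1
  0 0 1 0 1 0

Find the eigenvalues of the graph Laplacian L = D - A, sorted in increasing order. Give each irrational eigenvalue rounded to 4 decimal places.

Each diagonal entry of L is the vertex degree and each off-diagonal entry is -1 where an edge is present, 0 otherwise; in the order [1, 2, 3, 4, 5, 6] the diagonal is [2, 2, 2, 2, 2, 2]. Diagonalising L (or applying a numerical eigensolver to the 6x6 matrix) gives the spectrum above. The largest eigenvalue, 4, is at most the vertex count 6.

[0, 1, 1, 3, 3, 4]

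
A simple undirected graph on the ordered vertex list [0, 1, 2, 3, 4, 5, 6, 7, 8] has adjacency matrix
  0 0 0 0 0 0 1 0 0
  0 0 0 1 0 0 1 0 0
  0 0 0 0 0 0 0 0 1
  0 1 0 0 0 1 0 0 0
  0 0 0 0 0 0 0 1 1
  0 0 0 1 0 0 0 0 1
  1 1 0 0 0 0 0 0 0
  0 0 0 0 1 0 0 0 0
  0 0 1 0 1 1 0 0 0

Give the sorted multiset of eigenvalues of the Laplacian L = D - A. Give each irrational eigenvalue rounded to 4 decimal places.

[0, 0.1404, 0.5362, 0.7754, 1.5803, 2.2449, 2.7784, 3.5988, 4.3455]

Each diagonal entry of L is the vertex degree and each off-diagonal entry is -1 where an edge is present, 0 otherwise; in the order [0, 1, 2, 3, 4, 5, 6, 7, 8] the diagonal is [1, 2, 1, 2, 2, 2, 2, 1, 3]. Diagonalising L (or applying a numerical eigensolver to the 9x9 matrix) gives the spectrum above. The single zero eigenvalue shows the graph is connected.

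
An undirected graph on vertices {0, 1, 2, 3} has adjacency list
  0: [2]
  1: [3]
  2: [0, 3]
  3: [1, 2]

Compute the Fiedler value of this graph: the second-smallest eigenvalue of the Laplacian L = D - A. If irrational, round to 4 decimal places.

0.5858

Reading degrees in the order [0, 1, 2, 3] gives [1, 1, 2, 2]; set D = diag(1, 1, 2, 2) and form L = D - A. The smallest Laplacian eigenvalue is always 0. The next one, lambda_2 = 0.5858, measures how hard the graph is to disconnect: larger values mean better connectivity. There is one zero in the spectrum, matching the 1 component.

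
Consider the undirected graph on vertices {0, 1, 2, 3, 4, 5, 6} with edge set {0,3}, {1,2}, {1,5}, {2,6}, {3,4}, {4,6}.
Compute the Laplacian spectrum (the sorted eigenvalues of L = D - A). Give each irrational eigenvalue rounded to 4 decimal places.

Reading degrees in the order [0, 1, 2, 3, 4, 5, 6] gives [1, 2, 2, 2, 2, 1, 2]; set D = diag(1, 2, 2, 2, 2, 1, 2) and form L = D - A. Since every row of L sums to 0, the all-ones vector is in the kernel and 0 is an eigenvalue. There is one zero in the spectrum, matching the 1 component.

[0, 0.1981, 0.7530, 1.5550, 2.4450, 3.2470, 3.8019]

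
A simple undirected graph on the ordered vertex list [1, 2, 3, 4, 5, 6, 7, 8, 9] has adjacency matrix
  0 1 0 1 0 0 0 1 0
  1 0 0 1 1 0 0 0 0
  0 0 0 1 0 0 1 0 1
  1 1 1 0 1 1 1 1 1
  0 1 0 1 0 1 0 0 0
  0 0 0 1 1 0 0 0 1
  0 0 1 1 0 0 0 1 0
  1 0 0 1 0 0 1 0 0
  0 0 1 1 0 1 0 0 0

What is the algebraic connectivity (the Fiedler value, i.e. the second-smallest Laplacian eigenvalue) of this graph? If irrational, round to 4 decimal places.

Each diagonal entry of L is the vertex degree and each off-diagonal entry is -1 where an edge is present, 0 otherwise; in the order [1, 2, 3, 4, 5, 6, 7, 8, 9] the diagonal is [3, 3, 3, 8, 3, 3, 3, 3, 3]. The smallest Laplacian eigenvalue is always 0. The next one, lambda_2 = 1.5858, measures how hard the graph is to disconnect: larger values mean better connectivity. There is one zero in the spectrum, matching the 1 component. The largest eigenvalue, 9, is at most the vertex count 9.

1.5858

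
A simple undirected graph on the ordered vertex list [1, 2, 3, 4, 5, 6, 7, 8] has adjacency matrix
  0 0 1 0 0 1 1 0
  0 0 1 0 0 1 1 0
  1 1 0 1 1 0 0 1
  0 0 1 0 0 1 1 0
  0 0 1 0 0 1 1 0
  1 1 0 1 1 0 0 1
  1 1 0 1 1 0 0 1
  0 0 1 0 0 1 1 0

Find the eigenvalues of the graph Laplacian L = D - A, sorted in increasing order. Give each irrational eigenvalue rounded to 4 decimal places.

[0, 3, 3, 3, 3, 5, 5, 8]

Each diagonal entry of L is the vertex degree and each off-diagonal entry is -1 where an edge is present, 0 otherwise; in the order [1, 2, 3, 4, 5, 6, 7, 8] the diagonal is [3, 3, 5, 3, 3, 5, 5, 3]. The multiplicity of 0 as a Laplacian eigenvalue equals the number of connected components. The single zero eigenvalue shows the graph is connected. The largest eigenvalue, 8, is at most the vertex count 8.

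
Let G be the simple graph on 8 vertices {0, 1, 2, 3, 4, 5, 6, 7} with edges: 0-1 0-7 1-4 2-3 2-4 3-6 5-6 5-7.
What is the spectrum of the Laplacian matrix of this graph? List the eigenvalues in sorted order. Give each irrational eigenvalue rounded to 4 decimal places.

[0, 0.5858, 0.5858, 2, 2, 3.4142, 3.4142, 4]

Reading degrees in the order [0, 1, 2, 3, 4, 5, 6, 7] gives [2, 2, 2, 2, 2, 2, 2, 2]; set D = diag(2, 2, 2, 2, 2, 2, 2, 2) and form L = D - A. Since every row of L sums to 0, the all-ones vector is in the kernel and 0 is an eigenvalue.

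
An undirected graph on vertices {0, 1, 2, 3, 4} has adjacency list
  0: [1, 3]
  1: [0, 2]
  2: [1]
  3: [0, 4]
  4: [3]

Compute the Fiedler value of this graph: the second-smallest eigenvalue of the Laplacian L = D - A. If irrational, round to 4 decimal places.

0.3820

Reading degrees in the order [0, 1, 2, 3, 4] gives [2, 2, 1, 2, 1]; set D = diag(2, 2, 1, 2, 1) and form L = D - A. The sorted Laplacian eigenvalues are [0, 0.3820, 1.3820, 2.6180, 3.6180]; the algebraic connectivity is the second entry, 0.3820. By the matrix-tree theorem the graph has (1/5) * product of the nonzero eigenvalues = 1 spanning tree.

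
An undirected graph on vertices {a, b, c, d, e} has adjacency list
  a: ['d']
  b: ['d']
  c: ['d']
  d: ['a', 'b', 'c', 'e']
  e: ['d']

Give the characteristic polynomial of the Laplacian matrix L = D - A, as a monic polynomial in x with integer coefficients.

Each diagonal entry of L is the vertex degree and each off-diagonal entry is -1 where an edge is present, 0 otherwise; in the order [a, b, c, d, e] the diagonal is [1, 1, 1, 4, 1]. Computing det(xI - L) by cofactor expansion (or equivalently via sum-over-permutations) gives x^5 - 8x^4 + 18x^3 - 16x^2 + 5x. Since p(0) = det(-L) = 0, x divides p(x). The largest eigenvalue, 5, is at most the vertex count 5. There is one zero in the spectrum, matching the 1 component.

x^5 - 8x^4 + 18x^3 - 16x^2 + 5x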